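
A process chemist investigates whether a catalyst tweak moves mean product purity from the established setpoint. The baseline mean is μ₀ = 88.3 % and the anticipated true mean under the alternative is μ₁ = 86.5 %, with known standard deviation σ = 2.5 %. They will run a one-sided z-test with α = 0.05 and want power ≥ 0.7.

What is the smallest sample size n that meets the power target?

n = 10

Standardized effect: d = |μ₁ − μ₀| / σ = |86.5 − 88.3| / 2.5 = 0.7200
Set Φ(δ − 1.645) = 0.7; then δ − 1.645 = Φ⁻¹(0.7) = 0.524, giving δ = 2.169.
δ = d·√n ⇒ n = (δ/d)² = (2.169 / 0.7200)² = 9.08.
Round up to the next whole unit.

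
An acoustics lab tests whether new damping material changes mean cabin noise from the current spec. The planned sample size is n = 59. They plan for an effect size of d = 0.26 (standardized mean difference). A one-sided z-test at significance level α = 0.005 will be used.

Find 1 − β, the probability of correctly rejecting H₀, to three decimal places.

Noncentrality parameter: δ = d·√n = 0.26 × √59 = 1.9971
One-sided α = 0.005 → critical value z_{0.005} = 2.576.
Power = Φ(δ − 2.576) = Φ(-0.579) = 0.2814.

Power ≈ 0.281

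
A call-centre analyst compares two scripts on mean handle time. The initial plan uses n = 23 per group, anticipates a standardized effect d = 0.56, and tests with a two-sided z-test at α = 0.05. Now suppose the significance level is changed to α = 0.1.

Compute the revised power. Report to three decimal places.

δ = d·√(n/2) = 0.56 × √(23/2) = 1.8991 (unchanged). New critical value: z_{0.05} = 1.645.
Revised power = Φ(δ − 1.645) + Φ(−δ − 1.645) = Φ(0.254) + Φ(-3.544) = 0.6003 + 0.0002 = 0.6005.

Power ≈ 0.601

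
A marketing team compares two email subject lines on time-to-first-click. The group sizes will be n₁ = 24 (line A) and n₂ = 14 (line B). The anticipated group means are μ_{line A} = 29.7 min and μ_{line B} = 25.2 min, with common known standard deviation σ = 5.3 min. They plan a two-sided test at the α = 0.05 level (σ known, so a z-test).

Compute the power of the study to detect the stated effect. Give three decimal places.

Power ≈ 0.714

Standardized effect: d = |μ_{line A} − μ_{line B}| / σ = |29.7 − 25.2| / 5.3 = 0.8491
Noncentrality parameter: δ = d / √(1/n₁ + 1/n₂) = 0.8491 / √(1/24 + 1/14) = 2.5247
Two-sided α = 0.05 → critical value z_{0.025} = 1.960.
Power = Φ(δ − 1.960) + Φ(−δ − 1.960) = Φ(0.565) + Φ(-4.485) = 0.7139 + 0.0000 = 0.7139.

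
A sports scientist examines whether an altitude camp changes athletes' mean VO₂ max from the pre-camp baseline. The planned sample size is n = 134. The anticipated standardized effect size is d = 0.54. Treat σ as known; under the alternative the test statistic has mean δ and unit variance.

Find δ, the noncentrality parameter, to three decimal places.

δ = d·√n = 0.54 × √134 = 6.2510

δ ≈ 6.251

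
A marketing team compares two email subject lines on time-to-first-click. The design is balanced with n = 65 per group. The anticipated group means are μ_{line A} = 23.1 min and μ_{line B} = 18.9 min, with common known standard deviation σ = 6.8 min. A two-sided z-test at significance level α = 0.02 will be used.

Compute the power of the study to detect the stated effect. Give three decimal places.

Standardized effect: d = |μ_{line A} − μ_{line B}| / σ = |23.1 − 18.9| / 6.8 = 0.6176
Noncentrality parameter: δ = d·√(n/2) = 0.6176 × √(65/2) = 3.5211
Two-sided α = 0.02 → critical value z_{0.01} = 2.326.
Power = Φ(δ − 2.326) + Φ(−δ − 2.326) = Φ(1.195) + Φ(-5.847) = 0.8839 + 0.0000 = 0.8839.

Power ≈ 0.884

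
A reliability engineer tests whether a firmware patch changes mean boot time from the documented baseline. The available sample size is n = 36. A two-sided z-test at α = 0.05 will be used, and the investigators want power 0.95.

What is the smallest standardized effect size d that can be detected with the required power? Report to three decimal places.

Need Φ(δ − 1.960) = 0.95, so δ = 1.960 + 1.645 = 3.605.
(Lower-tail contribution to power is negligible for δ > 0.)
δ = d·√n ⇒ d = δ/√n = 3.605/√36 = 0.6008.

d ≈ 0.601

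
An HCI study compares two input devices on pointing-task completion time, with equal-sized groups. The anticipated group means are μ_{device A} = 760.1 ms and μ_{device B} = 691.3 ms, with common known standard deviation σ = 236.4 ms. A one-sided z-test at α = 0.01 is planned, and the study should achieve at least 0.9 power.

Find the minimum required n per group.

Standardized effect: d = |μ_{device A} − μ_{device B}| / σ = |760.1 − 691.3| / 236.4 = 0.2910
For power 0.9 need Φ(δ − z_{0.01}) = 0.9, so δ = z_{0.01} + z_{0.10} = 2.326 + 1.282 = 3.608.
δ = d·√(n/2) ⇒ n = 2(δ/d)² = 2 × (3.608 / 0.2910)² = 307.37.
Rounding up, n = 308 per group.

n = 308 per group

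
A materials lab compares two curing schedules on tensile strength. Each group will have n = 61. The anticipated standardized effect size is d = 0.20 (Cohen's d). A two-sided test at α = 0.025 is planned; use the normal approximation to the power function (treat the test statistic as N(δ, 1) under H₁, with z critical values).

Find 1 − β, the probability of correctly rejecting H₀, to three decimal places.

Power ≈ 0.128

Noncentrality parameter: δ = d·√(n/2) = 0.20 × √(61/2) = 1.1045
Critical value for a two-sided test at α = 0.025: z_{α/2} = 2.241.
Power = Φ(δ − 2.241) + Φ(−δ − 2.241) = Φ(-1.137) + Φ(-3.346) = 0.1278 + 0.0004 = 0.1282.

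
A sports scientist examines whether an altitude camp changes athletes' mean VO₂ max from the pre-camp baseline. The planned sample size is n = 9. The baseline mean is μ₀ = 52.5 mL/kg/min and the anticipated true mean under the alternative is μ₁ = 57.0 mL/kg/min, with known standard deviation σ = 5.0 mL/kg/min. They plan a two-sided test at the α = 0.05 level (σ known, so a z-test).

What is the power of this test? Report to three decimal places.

Standardized effect: d = |μ₁ − μ₀| / σ = |57.0 − 52.5| / 5.0 = 0.9000
Noncentrality parameter: δ = d·√n = 0.9000 × √9 = 2.7000
Critical value for a two-sided test at α = 0.05: z_{α/2} = 1.960.
Power = Φ(δ − 1.960) + Φ(−δ − 1.960) = Φ(0.740) + Φ(-4.660) = 0.7704 + 0.0000 = 0.7704.

Power ≈ 0.770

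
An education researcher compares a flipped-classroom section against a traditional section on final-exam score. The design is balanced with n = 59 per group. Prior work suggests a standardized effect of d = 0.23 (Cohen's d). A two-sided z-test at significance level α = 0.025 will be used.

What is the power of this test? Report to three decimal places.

Noncentrality parameter: δ = d·√(n/2) = 0.23 × √(59/2) = 1.2492
Two-sided α = 0.025 → critical value z_{0.0125} = 2.241.
Power = Φ(δ − 2.241) + Φ(−δ − 2.241) = Φ(-0.992) + Φ(-3.491) = 0.1606 + 0.0002 = 0.1608.

Power ≈ 0.161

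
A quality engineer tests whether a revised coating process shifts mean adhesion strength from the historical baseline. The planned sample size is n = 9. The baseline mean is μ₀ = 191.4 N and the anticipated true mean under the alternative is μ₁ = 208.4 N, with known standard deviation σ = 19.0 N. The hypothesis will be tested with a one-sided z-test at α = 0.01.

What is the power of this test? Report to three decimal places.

Standardized effect: d = |μ₁ − μ₀| / σ = |208.4 − 191.4| / 19.0 = 0.8947
Noncentrality parameter: δ = d·√n = 0.8947 × √9 = 2.6842
One-sided α = 0.01 → critical value z_{0.01} = 2.326.
Power = P(Z > 2.326 − δ) = Φ(0.358) = 0.6398.

Power ≈ 0.640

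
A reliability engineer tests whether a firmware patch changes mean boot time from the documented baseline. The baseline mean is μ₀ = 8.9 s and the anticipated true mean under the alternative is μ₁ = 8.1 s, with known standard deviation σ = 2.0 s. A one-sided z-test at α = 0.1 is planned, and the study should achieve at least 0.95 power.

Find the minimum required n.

n = 54

Standardized effect: d = |μ₁ − μ₀| / σ = |8.1 − 8.9| / 2.0 = 0.4000
Set Φ(δ − 1.282) = 0.95; then δ − 1.282 = Φ⁻¹(0.95) = 1.645, giving δ = 2.926.
δ = d·√n ⇒ n = (δ/d)² = (2.926 / 0.4000)² = 53.52.
Round up to the next whole unit.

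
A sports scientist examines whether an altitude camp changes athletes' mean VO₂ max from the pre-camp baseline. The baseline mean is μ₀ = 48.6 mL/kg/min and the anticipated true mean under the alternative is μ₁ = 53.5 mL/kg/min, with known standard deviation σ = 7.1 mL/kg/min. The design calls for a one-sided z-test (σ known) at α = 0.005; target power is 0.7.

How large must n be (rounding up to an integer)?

n = 21

Standardized effect: d = |μ₁ − μ₀| / σ = |53.5 − 48.6| / 7.1 = 0.6901
Set Φ(δ − 2.576) = 0.7; then δ − 2.576 = Φ⁻¹(0.7) = 0.524, giving δ = 3.100.
δ = d·√n ⇒ n = (δ/d)² = (3.100 / 0.6901)² = 20.18.
Round up to the next whole unit.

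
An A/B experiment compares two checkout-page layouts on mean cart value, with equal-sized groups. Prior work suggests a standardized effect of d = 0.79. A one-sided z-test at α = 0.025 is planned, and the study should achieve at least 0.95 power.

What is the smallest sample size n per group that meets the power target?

For power 0.95 need Φ(δ − z_{0.025}) = 0.95, so δ = z_{0.025} + z_{0.05} = 1.960 + 1.645 = 3.605.
δ = d·√(n/2) ⇒ n = 2(δ/d)² = 2 × (3.605 / 0.79)² = 41.64.
Rounding up, n = 42 per group.

n = 42 per group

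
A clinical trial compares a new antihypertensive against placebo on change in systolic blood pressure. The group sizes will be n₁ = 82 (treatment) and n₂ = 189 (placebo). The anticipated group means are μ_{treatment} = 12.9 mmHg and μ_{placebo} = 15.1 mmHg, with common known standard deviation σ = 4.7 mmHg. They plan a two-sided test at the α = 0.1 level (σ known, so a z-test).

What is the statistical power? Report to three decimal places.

Standardized effect: d = |μ_{treatment} − μ_{placebo}| / σ = |12.9 − 15.1| / 4.7 = 0.4681
Noncentrality parameter: δ = d / √(1/n₁ + 1/n₂) = 0.4681 / √(1/82 + 1/189) = 3.5398
Two-sided α = 0.1 → critical value z_{0.05} = 1.645.
Power = Φ(δ − 1.645) + Φ(−δ − 1.645) = Φ(1.895) + Φ(-5.185) = 0.9709 + 0.0000 = 0.9709.

Power ≈ 0.971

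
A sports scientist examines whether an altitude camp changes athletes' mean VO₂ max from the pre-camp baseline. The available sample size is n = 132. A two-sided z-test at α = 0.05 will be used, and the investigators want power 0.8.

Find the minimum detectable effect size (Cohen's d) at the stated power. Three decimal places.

d ≈ 0.244

Required noncentrality: δ = z_{0.025} + z_{0.20} = 1.960 + 0.842 = 2.802.
(The second rejection-region term Φ(−δ − z_{α/2}) is negligible and dropped.)
δ = d·√n ⇒ d = δ/√n = 2.802/√132 = 0.2438.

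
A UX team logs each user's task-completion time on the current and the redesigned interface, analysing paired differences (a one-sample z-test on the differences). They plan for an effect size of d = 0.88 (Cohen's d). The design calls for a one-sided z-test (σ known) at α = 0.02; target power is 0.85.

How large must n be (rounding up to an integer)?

n = 13

For power 0.85 need Φ(δ − z_{0.02}) = 0.85, so δ = z_{0.02} + z_{0.15} = 2.054 + 1.036 = 3.090.
δ = d·√n ⇒ n = (δ/d)² = (3.090 / 0.88)² = 12.33.
Rounding up, n = 13.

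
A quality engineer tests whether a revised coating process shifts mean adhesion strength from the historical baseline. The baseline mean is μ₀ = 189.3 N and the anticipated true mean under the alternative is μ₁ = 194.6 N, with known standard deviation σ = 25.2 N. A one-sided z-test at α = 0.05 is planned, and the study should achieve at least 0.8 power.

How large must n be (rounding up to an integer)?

Standardized effect: d = |μ₁ − μ₀| / σ = |194.6 − 189.3| / 25.2 = 0.2103
For power 0.8 need Φ(δ − z_{0.05}) = 0.8, so δ = z_{0.05} + z_{0.20} = 1.645 + 0.842 = 2.486.
δ = d·√n ⇒ n = (δ/d)² = (2.486 / 0.2103)² = 139.77.
Round up to the next whole unit.

n = 140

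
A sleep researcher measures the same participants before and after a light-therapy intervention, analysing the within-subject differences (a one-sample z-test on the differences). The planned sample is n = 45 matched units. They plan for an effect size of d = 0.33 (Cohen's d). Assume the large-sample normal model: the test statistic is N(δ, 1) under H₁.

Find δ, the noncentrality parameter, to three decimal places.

δ ≈ 2.214

δ = d·√n = 0.33 × √45 = 2.2137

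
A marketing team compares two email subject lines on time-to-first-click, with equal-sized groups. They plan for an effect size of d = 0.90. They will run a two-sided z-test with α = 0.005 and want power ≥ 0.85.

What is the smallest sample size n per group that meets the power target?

n = 37 per group

Set Φ(δ − 2.807) = 0.85; then δ − 2.807 = Φ⁻¹(0.85) = 1.036, giving δ = 3.843.
(The Φ(−δ − z_{α/2}) term is vanishingly small for δ > 0 and is dropped in the standard sample-size formula.)
δ = d·√(n/2) ⇒ n = 2(δ/d)² = 2 × (3.843 / 0.90)² = 36.47.
Round up to the next whole unit.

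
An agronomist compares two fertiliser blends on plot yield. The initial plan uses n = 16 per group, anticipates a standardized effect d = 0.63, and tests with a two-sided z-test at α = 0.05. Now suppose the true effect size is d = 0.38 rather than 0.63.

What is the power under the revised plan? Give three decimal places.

Power ≈ 0.189

With d = 0.38: δ = d·√(n/2) = 0.38 × √(16/2) = 1.0748. Critical value z_{0.025} = 1.960.
Revised power = Φ(δ − 1.960) + Φ(−δ − 1.960) = Φ(-0.885) + Φ(-3.035) = 0.1880 + 0.0012 = 0.1892.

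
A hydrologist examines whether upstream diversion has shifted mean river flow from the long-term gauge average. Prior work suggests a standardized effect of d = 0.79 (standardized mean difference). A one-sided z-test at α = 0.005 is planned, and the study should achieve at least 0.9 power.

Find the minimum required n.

n = 24

For power 0.9 need Φ(δ − z_{0.005}) = 0.9, so δ = z_{0.005} + z_{0.10} = 2.576 + 1.282 = 3.857.
δ = d·√n ⇒ n = (δ/d)² = (3.857 / 0.79)² = 23.84.
Round up to the next whole unit.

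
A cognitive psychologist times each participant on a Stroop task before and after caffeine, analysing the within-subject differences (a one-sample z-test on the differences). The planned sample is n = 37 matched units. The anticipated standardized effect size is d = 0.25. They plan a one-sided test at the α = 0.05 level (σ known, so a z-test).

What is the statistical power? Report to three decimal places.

Noncentrality parameter: λ = d·√n = 0.25 × √37 = 1.5207
One-sided α = 0.05 → critical value z_{0.05} = 1.645.
Power = P(Z > 1.645 − λ) = Φ(-0.124) = 0.4506.

Power ≈ 0.451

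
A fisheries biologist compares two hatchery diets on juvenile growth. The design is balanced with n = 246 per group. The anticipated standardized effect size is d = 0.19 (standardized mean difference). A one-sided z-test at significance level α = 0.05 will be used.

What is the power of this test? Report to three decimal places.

Power ≈ 0.678

Noncentrality parameter: δ = d·√(n/2) = 0.19 × √(246/2) = 2.1072
Critical value for a one-sided test at α = 0.05: z_α = 1.645.
Power = Φ(δ − 1.645) = Φ(0.462) = 0.6781.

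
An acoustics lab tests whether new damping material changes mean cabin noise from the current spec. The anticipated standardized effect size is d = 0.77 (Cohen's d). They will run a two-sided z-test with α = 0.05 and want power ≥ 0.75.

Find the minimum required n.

n = 12

Set Φ(δ − 1.960) = 0.75; then δ − 1.960 = Φ⁻¹(0.75) = 0.674, giving δ = 2.634.
(Ignoring the negligible lower-tail rejection probability gives the usual closed-form inversion.)
δ = d·√n ⇒ n = (δ/d)² = (2.634 / 0.77)² = 11.71.
Round up to the next whole unit.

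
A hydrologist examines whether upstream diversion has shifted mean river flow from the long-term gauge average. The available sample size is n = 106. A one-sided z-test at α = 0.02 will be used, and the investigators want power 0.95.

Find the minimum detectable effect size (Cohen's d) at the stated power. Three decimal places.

Required noncentrality: δ = z_{0.02} + z_{0.05} = 2.054 + 1.645 = 3.699.
δ = d·√n ⇒ d = δ/√n = 3.699/√106 = 0.3592.

d ≈ 0.359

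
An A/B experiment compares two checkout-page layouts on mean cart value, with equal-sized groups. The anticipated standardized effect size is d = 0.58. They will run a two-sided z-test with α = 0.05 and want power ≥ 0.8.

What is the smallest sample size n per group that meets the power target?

n = 47 per group

Set Φ(δ − 1.960) = 0.8; then δ − 1.960 = Φ⁻¹(0.8) = 0.842, giving δ = 2.802.
(The Φ(−δ − z_{α/2}) term is vanishingly small for δ > 0 and is dropped in the standard sample-size formula.)
δ = d·√(n/2) ⇒ n = 2(δ/d)² = 2 × (2.802 / 0.58)² = 46.66.
Round up to the next whole unit.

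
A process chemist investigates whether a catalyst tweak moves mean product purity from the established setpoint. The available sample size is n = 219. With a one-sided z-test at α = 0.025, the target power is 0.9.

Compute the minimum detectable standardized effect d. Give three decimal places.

d ≈ 0.219

Required noncentrality: δ = z_{0.025} + z_{0.10} = 1.960 + 1.282 = 3.242.
δ = d·√n ⇒ d = δ/√n = 3.242/√219 = 0.2190.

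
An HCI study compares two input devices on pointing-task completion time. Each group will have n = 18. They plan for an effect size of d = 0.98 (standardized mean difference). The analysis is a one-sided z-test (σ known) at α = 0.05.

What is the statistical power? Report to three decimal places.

Power ≈ 0.902

Noncentrality parameter: λ = d·√(n/2) = 0.98 × √(18/2) = 2.9400
Critical value for a one-sided test at α = 0.05: z_α = 1.645.
Power = P(Z > 1.645 − λ) = Φ(1.295) = 0.9024.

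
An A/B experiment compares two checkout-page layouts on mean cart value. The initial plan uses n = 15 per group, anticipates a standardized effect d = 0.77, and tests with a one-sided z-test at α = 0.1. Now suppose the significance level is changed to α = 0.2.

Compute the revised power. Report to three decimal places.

δ = d·√(n/2) = 0.77 × √(15/2) = 2.1087 (unchanged). New critical value: z_{0.2} = 0.842.
Revised power = Φ(δ − 0.842) = Φ(1.267) = 0.8974.

Power ≈ 0.897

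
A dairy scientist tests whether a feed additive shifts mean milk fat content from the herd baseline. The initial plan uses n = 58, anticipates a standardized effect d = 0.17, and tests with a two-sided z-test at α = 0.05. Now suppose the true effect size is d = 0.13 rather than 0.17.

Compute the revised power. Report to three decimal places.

With d = 0.13: δ = d·√n = 0.13 × √58 = 0.9901. Critical value z_{0.025} = 1.960.
Revised power = Φ(δ − 1.960) + Φ(−δ − 1.960) = Φ(-0.970) + Φ(-2.950) = 0.1660 + 0.0016 = 0.1676.

Power ≈ 0.168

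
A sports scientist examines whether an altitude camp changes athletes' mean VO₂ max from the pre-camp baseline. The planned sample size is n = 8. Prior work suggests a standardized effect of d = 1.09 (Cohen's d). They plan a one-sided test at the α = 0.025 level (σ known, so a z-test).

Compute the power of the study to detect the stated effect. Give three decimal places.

Noncentrality parameter: δ = d·√n = 1.09 × √8 = 3.0830
Critical value for a one-sided test at α = 0.025: z_α = 1.960.
Power = Φ(δ − 1.960) = Φ(1.123) = 0.8693.

Power ≈ 0.869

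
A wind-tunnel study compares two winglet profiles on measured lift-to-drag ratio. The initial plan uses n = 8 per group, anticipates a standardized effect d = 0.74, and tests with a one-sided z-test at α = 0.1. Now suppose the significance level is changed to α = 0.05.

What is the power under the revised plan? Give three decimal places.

δ = d·√(n/2) = 0.74 × √(8/2) = 1.4800 (unchanged). New critical value: z_{0.05} = 1.645.
Revised power = P(Z > 1.645 − δ) = Φ(-0.165) = 0.4345.

Power ≈ 0.435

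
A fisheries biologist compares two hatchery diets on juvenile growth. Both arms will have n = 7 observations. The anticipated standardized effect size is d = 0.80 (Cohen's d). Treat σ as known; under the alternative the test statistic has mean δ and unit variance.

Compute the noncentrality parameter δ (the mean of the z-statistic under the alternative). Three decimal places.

δ ≈ 1.497

The noncentrality parameter scales effect size by the design's sample-size factor: δ = d·√(n/2) = 0.80 × √(7/2) = 1.4967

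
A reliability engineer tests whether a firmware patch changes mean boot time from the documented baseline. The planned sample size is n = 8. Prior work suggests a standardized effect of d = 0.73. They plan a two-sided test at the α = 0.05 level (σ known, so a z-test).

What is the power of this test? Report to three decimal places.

Power ≈ 0.542

Noncentrality parameter: δ = d·√n = 0.73 × √8 = 2.0648
Two-sided α = 0.05 → critical value z_{0.025} = 1.960.
Power = Φ(δ − 1.960) + Φ(−δ − 1.960) = Φ(0.105) + Φ(-4.025) = 0.5417 + 0.0000 = 0.5418.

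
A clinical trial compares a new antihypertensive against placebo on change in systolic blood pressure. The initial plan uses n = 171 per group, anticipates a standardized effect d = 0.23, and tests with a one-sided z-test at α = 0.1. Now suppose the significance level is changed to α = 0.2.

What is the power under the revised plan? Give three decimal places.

δ = d·√(n/2) = 0.23 × √(171/2) = 2.1267 (unchanged). New critical value: z_{0.2} = 0.842.
Revised power = P(Z > 0.842 − δ) = Φ(1.285) = 0.9006.

Power ≈ 0.901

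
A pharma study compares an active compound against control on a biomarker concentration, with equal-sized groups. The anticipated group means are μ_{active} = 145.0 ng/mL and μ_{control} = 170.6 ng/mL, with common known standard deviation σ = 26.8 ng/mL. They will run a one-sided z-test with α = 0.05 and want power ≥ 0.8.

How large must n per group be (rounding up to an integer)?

n = 14 per group

Standardized effect: d = |μ_{active} − μ_{control}| / σ = |145.0 − 170.6| / 26.8 = 0.9552
Set Φ(δ − 1.645) = 0.8; then δ − 1.645 = Φ⁻¹(0.8) = 0.842, giving δ = 2.486.
δ = d·√(n/2) ⇒ n = 2(δ/d)² = 2 × (2.486 / 0.9552)² = 13.55.
Rounding up, n = 14 per group.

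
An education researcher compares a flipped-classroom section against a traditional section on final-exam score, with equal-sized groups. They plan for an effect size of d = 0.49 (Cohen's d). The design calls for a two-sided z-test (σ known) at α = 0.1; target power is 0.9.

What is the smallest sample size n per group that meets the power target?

Set Φ(δ − 1.645) = 0.9; then δ − 1.645 = Φ⁻¹(0.9) = 1.282, giving δ = 2.926.
(Ignoring the negligible lower-tail rejection probability gives the usual closed-form inversion.)
δ = d·√(n/2) ⇒ n = 2(δ/d)² = 2 × (2.926 / 0.49)² = 71.34.
Round up to the next whole unit.

n = 72 per group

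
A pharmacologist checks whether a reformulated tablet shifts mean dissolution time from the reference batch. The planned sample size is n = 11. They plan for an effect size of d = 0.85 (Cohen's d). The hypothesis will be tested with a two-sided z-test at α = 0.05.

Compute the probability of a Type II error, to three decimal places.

Noncentrality parameter: δ = d·√n = 0.85 × √11 = 2.8191
Critical value for a two-sided test at α = 0.05: z_{α/2} = 1.960.
Power = Φ(δ − 1.960) + Φ(−δ − 1.960) = Φ(0.859) + Φ(-4.779) = 0.8049 + 0.0000 = 0.8049.
Type II error: β = 1 − power = 1 − 0.8049 = 0.1951.

β ≈ 0.195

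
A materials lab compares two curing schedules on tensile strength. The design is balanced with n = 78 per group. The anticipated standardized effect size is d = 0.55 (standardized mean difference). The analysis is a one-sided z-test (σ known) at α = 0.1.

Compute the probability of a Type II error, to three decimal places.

Noncentrality parameter: δ = d·√(n/2) = 0.55 × √(78/2) = 3.4347
Critical value for a one-sided test at α = 0.1: z_α = 1.282.
Power = P(Z > 1.282 − δ) = Φ(2.153) = 0.9843.
Type II error: β = 1 − power = 1 − 0.9843 = 0.0157.

β ≈ 0.016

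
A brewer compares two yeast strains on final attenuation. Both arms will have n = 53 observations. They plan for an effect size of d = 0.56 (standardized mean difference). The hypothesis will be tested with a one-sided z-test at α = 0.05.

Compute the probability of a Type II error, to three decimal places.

Noncentrality parameter: δ = d·√(n/2) = 0.56 × √(53/2) = 2.8828
Critical value for a one-sided test at α = 0.05: z_α = 1.645.
Power = Φ(δ − 1.645) = Φ(1.238) = 0.8921.
Type II error: β = 1 − power = 1 − 0.8921 = 0.1079.

β ≈ 0.108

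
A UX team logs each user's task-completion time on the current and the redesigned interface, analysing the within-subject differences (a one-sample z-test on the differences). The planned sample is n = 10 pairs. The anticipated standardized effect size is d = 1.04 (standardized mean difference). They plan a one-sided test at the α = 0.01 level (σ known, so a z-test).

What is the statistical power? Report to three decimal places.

Power ≈ 0.832

Noncentrality parameter: δ = d·√n = 1.04 × √10 = 3.2888
One-sided α = 0.01 → critical value z_{0.01} = 2.326.
Power = P(Z > 2.326 − δ) = Φ(0.962) = 0.8321.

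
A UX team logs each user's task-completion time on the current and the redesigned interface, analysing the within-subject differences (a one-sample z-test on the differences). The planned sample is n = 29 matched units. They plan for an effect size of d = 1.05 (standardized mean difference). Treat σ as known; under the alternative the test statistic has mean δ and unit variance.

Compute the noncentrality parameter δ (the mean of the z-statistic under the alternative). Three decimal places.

δ ≈ 5.654

δ = d·√n = 1.05 × √29 = 5.6544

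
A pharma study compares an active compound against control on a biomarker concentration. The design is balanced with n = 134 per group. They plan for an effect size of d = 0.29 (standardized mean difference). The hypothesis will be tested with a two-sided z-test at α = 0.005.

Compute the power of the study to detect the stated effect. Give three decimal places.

Noncentrality parameter: δ = d·√(n/2) = 0.29 × √(134/2) = 2.3738
Two-sided α = 0.005 → critical value z_{0.0025} = 2.807.
Power = Φ(δ − 2.807) + Φ(−δ − 2.807) = Φ(-0.433) + Φ(-5.181) = 0.3324 + 0.0000 = 0.3324.

Power ≈ 0.332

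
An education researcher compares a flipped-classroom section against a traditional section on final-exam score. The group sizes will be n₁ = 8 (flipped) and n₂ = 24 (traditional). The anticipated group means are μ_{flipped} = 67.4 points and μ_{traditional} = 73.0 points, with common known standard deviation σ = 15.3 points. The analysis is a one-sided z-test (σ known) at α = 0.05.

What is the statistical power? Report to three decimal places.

Power ≈ 0.227

Standardized effect: d = |μ_{flipped} − μ_{traditional}| / σ = |67.4 − 73.0| / 15.3 = 0.3660
Noncentrality parameter: δ = d / √(1/n₁ + 1/n₂) = 0.3660 / √(1/8 + 1/24) = 0.8965
One-sided α = 0.05 → critical value z_{0.05} = 1.645.
Power = Φ(δ − 1.645) = Φ(-0.748) = 0.2271.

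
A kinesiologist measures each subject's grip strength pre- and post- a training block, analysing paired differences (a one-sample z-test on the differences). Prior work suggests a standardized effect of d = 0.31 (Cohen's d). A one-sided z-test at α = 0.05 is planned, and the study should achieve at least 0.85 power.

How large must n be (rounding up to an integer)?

For power 0.85 need Φ(δ − z_{0.05}) = 0.85, so δ = z_{0.05} + z_{0.15} = 1.645 + 1.036 = 2.681.
δ = d·√n ⇒ n = (δ/d)² = (2.681 / 0.31)² = 74.81.
Rounding up, n = 75.

n = 75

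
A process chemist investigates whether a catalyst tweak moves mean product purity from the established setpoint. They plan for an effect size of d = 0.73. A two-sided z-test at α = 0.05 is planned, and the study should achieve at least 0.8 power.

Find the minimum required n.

Set Φ(δ − 1.960) = 0.8; then δ − 1.960 = Φ⁻¹(0.8) = 0.842, giving δ = 2.802.
(The Φ(−δ − z_{α/2}) term is vanishingly small for δ > 0 and is dropped in the standard sample-size formula.)
δ = d·√n ⇒ n = (δ/d)² = (2.802 / 0.73)² = 14.73.
Round up to the next whole unit.

n = 15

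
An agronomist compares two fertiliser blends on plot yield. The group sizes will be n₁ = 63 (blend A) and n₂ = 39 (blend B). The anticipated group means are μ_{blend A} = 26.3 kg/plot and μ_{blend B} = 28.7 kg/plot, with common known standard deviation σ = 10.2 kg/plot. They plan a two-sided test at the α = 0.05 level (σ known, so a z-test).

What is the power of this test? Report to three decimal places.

Standardized effect: d = |μ_{blend A} − μ_{blend B}| / σ = |26.3 − 28.7| / 10.2 = 0.2353
Noncentrality parameter: δ = d / √(1/n₁ + 1/n₂) = 0.2353 / √(1/63 + 1/39) = 1.1548
Two-sided α = 0.05 → critical value z_{0.025} = 1.960.
Power = Φ(δ − 1.960) + Φ(−δ − 1.960) = Φ(-0.805) + Φ(-3.115) = 0.2104 + 0.0009 = 0.2113.

Power ≈ 0.211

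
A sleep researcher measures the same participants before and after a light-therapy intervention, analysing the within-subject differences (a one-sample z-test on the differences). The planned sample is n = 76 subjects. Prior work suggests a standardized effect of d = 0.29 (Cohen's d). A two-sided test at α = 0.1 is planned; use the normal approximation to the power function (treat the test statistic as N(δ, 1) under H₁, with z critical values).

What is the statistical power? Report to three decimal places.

Noncentrality parameter: δ = d·√n = 0.29 × √76 = 2.5282
Critical value for a two-sided test at α = 0.1: z_{α/2} = 1.645.
Power = Φ(δ − 1.645) + Φ(−δ − 1.645) = Φ(0.883) + Φ(-4.173) = 0.8115 + 0.0000 = 0.8115.

Power ≈ 0.811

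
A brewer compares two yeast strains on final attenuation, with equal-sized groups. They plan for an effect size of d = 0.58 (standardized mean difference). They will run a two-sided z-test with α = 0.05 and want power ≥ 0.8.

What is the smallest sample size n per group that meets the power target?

For power 0.8 need Φ(δ − z_{0.025}) = 0.8, so δ = z_{0.025} + z_{0.20} = 1.960 + 0.842 = 2.802.
(Ignoring the negligible lower-tail rejection probability gives the usual closed-form inversion.)
δ = d·√(n/2) ⇒ n = 2(δ/d)² = 2 × (2.802 / 0.58)² = 46.66.
Round up to the next whole unit.

n = 47 per group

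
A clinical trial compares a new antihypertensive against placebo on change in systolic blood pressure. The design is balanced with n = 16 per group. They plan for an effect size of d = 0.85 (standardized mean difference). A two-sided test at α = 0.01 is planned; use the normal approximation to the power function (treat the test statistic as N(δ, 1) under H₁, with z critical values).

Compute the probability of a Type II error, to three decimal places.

Noncentrality parameter: δ = d·√(n/2) = 0.85 × √(16/2) = 2.4042
Critical value for a two-sided test at α = 0.01: z_{α/2} = 2.576.
Power = Φ(δ − 2.576) + Φ(−δ − 2.576) = Φ(-0.172) + Φ(-4.980) = 0.4318 + 0.0000 = 0.4319.
Type II error: β = 1 − power = 1 − 0.4319 = 0.5681.

β ≈ 0.568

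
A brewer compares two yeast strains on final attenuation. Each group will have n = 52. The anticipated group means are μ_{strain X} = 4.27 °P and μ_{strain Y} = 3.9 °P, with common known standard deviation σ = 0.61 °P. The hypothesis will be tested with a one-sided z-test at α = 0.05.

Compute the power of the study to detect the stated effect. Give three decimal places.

Standardized effect: d = |μ_{strain X} − μ_{strain Y}| / σ = |4.27 − 3.9| / 0.61 = 0.6066
Noncentrality parameter: δ = d·√(n/2) = 0.6066 × √(52/2) = 3.0928
Critical value for a one-sided test at α = 0.05: z_α = 1.645.
Power = Φ(δ − 1.645) = Φ(1.448) = 0.9262.

Power ≈ 0.926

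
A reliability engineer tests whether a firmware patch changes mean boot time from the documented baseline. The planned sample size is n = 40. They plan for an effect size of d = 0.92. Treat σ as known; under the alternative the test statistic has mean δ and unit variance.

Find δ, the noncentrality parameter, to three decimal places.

δ ≈ 5.819

The noncentrality parameter scales effect size by the design's sample-size factor: δ = d·√n = 0.92 × √40 = 5.8186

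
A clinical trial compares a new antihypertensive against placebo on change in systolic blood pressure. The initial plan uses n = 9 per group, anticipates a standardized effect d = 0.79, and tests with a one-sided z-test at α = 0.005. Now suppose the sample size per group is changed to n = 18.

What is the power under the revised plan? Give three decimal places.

Power ≈ 0.418

With n = 18 per group: δ = d·√(n/2) = 0.79 × √(18/2) = 2.3700. Critical value z_{0.005} = 2.576.
Revised power = P(Z > 2.576 − δ) = Φ(-0.206) = 0.4185.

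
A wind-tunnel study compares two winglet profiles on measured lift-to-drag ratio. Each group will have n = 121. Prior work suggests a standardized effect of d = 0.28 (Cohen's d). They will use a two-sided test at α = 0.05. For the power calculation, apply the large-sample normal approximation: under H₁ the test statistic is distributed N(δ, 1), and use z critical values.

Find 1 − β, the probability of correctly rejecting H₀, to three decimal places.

Noncentrality parameter: λ = d·√(n/2) = 0.28 × √(121/2) = 2.1779
Two-sided α = 0.05 → critical value z_{0.025} = 1.960.
Power = Φ(λ − 1.960) + Φ(−λ − 1.960) = Φ(0.218) + Φ(-4.138) = 0.5863 + 0.0000 = 0.5863.

Power ≈ 0.586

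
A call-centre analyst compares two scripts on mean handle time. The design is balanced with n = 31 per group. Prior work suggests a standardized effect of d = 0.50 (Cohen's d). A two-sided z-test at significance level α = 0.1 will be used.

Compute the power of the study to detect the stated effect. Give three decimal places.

Power ≈ 0.627

Noncentrality parameter: δ = d·√(n/2) = 0.50 × √(31/2) = 1.9685
Critical value for a two-sided test at α = 0.1: z_{α/2} = 1.645.
Power = Φ(δ − 1.645) + Φ(−δ − 1.645) = Φ(0.324) + Φ(-3.613) = 0.6269 + 0.0002 = 0.6270.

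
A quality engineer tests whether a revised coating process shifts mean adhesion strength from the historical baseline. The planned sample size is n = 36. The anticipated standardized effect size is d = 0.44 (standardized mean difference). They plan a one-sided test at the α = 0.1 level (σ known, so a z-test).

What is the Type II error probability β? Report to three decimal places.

Noncentrality parameter: λ = d·√n = 0.44 × √36 = 2.6400
One-sided α = 0.1 → critical value z_{0.1} = 1.282.
Power = Φ(λ − 1.282) = Φ(1.358) = 0.9128.
Type II error: β = 1 − power = 1 − 0.9128 = 0.0872.

β ≈ 0.087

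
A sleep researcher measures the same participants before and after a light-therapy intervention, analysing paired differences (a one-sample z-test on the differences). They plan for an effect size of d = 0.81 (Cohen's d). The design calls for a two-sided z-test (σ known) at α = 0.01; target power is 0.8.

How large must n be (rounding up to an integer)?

For power 0.8 need Φ(δ − z_{0.005}) = 0.8, so δ = z_{0.005} + z_{0.20} = 2.576 + 0.842 = 3.417.
(The Φ(−δ − z_{α/2}) term is vanishingly small for δ > 0 and is dropped in the standard sample-size formula.)
δ = d·√n ⇒ n = (δ/d)² = (3.417 / 0.81)² = 17.80.
Rounding up, n = 18.

n = 18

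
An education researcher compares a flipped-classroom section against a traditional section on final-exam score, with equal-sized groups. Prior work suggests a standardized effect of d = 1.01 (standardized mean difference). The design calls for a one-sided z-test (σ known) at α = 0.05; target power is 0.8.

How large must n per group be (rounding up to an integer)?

n = 13 per group

Set Φ(δ − 1.645) = 0.8; then δ − 1.645 = Φ⁻¹(0.8) = 0.842, giving δ = 2.486.
δ = d·√(n/2) ⇒ n = 2(δ/d)² = 2 × (2.486 / 1.01)² = 12.12.
Rounding up, n = 13 per group.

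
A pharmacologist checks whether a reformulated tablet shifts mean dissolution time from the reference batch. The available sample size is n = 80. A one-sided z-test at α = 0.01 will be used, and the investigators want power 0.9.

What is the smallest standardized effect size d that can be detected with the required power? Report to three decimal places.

d ≈ 0.403

Required noncentrality: δ = z_{0.01} + z_{0.10} = 2.326 + 1.282 = 3.608.
δ = d·√n ⇒ d = δ/√n = 3.608/√80 = 0.4034.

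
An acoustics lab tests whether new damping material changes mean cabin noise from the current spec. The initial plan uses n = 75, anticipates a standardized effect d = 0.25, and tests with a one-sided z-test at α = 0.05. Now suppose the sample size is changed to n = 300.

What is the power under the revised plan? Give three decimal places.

With n = 300: δ = d·√n = 0.25 × √300 = 4.3301. Critical value z_{0.05} = 1.645.
Revised power = Φ(δ − 1.645) = Φ(2.685) = 0.9964.

Power ≈ 0.996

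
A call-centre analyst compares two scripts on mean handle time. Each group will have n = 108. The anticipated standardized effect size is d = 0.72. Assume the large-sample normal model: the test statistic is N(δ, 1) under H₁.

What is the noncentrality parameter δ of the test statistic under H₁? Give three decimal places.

The noncentrality parameter scales effect size by the design's sample-size factor: δ = d·√(n/2) = 0.72 × √(108/2) = 5.2909

δ ≈ 5.291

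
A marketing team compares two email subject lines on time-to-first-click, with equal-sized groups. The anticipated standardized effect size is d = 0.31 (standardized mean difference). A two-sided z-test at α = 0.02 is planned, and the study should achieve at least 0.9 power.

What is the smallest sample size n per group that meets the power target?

n = 271 per group

For power 0.9 need Φ(δ − z_{0.01}) = 0.9, so δ = z_{0.01} + z_{0.10} = 2.326 + 1.282 = 3.608.
(The Φ(−δ − z_{α/2}) term is vanishingly small for δ > 0 and is dropped in the standard sample-size formula.)
δ = d·√(n/2) ⇒ n = 2(δ/d)² = 2 × (3.608 / 0.31)² = 270.90.
Round up to the next whole unit.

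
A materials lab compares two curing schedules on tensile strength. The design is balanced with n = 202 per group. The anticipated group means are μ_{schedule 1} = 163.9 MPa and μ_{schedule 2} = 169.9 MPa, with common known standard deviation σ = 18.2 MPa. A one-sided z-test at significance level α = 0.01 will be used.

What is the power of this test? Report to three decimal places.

Power ≈ 0.838

Standardized effect: d = |μ_{schedule 1} − μ_{schedule 2}| / σ = |163.9 − 169.9| / 18.2 = 0.3297
Noncentrality parameter: δ = d·√(n/2) = 0.3297 × √(202/2) = 3.3131
Critical value for a one-sided test at α = 0.01: z_α = 2.326.
Power = Φ(δ − 2.326) = Φ(0.987) = 0.8381.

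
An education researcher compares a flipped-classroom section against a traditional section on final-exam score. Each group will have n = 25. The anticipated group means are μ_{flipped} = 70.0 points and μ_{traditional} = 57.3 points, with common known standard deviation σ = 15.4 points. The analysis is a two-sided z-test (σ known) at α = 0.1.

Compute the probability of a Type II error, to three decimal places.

Standardized effect: d = |μ_{flipped} − μ_{traditional}| / σ = |70.0 − 57.3| / 15.4 = 0.8247
Noncentrality parameter: δ = d·√(n/2) = 0.8247 × √(25/2) = 2.9157
Critical value for a two-sided test at α = 0.1: z_{α/2} = 1.645.
Power = Φ(δ − 1.645) + Φ(−δ − 1.645) = Φ(1.271) + Φ(-4.561) = 0.8981 + 0.0000 = 0.8981.
Type II error: β = 1 − power = 1 − 0.8981 = 0.1019.

β ≈ 0.102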